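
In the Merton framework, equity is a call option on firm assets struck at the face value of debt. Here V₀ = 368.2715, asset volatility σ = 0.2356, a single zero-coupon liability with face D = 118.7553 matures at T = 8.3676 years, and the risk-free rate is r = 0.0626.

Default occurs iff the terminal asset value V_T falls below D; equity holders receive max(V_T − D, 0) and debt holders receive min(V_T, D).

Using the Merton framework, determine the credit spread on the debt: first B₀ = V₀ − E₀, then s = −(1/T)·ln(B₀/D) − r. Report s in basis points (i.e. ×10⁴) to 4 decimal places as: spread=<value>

With assets at 368.2715 and a single debt payment of 118.7553 at 8.3676 years:
d₁ = [ln(V₀/D) + (r + σ²/2)T] / (σ√T)
   = [ln(368.2715/118.7553) + (0.0626 + 0.5·0.2356²)·8.3676] / (0.2356·√8.3676)
   = [1.131755 + 0.756043] / 0.681516 = 2.770001
d₂ = d₁ − σ√T = 2.770001 − 0.681516 = 2.088486
N(d₁) = 0.997197,  N(d₂) = 0.981623,  e^(−rT) = 0.592259
E₀ = V₀·N(d₁) − D·e^(−rT)·N(d₂)
   = 368.2715·0.997197 − 118.7553·0.592259·0.981623 = 298.197975
B₀ = V₀ − E₀ = 368.2715 − 298.197975 = 70.073525
spread = −(1/T)·ln(B₀/D) − r = −(1/8.3676)·ln(70.073525/118.7553) − 0.0626 = 0.00044317
in basis points: 0.00044317 × 10⁴ = 4.4317 bp

spread=4.4317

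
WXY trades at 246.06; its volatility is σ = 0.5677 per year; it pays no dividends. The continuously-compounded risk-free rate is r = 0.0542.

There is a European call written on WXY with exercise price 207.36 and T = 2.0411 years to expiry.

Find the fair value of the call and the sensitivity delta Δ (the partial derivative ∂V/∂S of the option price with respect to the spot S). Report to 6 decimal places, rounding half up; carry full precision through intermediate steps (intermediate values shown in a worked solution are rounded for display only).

price = 101.993612
Δ = 0.774248

σ√T = 0.5677·√2.0411 = 0.811056
d₁ = (ln(S/K) + (r+σ²/2)T) / (σ√T) = (ln(246.06/207.36) + (0.0542+0.5677²/2)·2.0411) / 0.811056 = (0.171119 + 0.439534) / 0.811056 = 0.752910
d₂ = d₁ − σ√T = 0.752910 − 0.811056 = -0.058146
e^{−rT} = 0.895272
N(d₁) = 0.774248,  N(d₂) = 0.476816
Call price V = S·N(d₁) − K·e^{−rT}·N(d₂) = 190.511498 − 88.517885 = 101.993612
Δ = N(d₁) = 0.774248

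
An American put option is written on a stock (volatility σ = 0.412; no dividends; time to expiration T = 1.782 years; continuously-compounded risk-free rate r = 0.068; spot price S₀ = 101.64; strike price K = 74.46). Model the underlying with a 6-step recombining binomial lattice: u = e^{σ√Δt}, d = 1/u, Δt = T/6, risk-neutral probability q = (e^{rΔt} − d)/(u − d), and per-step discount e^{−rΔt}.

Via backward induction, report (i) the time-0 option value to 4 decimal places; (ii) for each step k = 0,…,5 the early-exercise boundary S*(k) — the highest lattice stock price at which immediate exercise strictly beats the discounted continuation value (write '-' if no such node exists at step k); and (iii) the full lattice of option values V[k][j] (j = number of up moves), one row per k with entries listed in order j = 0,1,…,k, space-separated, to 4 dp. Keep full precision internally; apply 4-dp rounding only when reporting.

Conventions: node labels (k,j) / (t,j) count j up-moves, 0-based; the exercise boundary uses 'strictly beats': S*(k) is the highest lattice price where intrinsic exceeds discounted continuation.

price = 6.1877
boundary = - - - - 41.4014 51.8236
tree:
6.1877
9.8920 2.5772
15.3821 4.5709 0.6025
23.0861 7.9780 1.2034 0.0000
33.0586 13.6342 2.4037 0.0000 0.0000
41.3848 22.6364 4.8014 0.0000 0.0000 0.0000
48.0365 33.0586 9.5906 0.0000 0.0000 0.0000 0.0000

params: Δt=0.29700 u=1.25173 d=0.79889 q=0.48915 e^(-rΔt)=0.98001
t_6 payoffs: 48.0365 33.0586 9.5906 0.0000 0.0000 0.0000 0.0000
t_5: node(5,0) S=33.0752 payoff=41.3848 vs cont=39.8961 → 41.3848 [stop]  node(5,1) S=51.8236 payoff=22.6364 vs cont=21.1477 → 22.6364 [stop]  node(5,2) S=81.1993 payoff=0.0000 vs cont=4.8014 → 4.8014 [wait]  node(5,3) S=127.2263 payoff=0.0000 vs cont=0.0000 → 0.0000 [wait]  node(5,4) S=199.3434 payoff=0.0000 vs cont=0.0000 → 0.0000 [wait]  node(5,5) S=312.3392 payoff=0.0000 vs cont=0.0000 → 0.0000 [wait]  ⇒ S*(5)=51.8236
t_4: node(4,0) S=41.4014 payoff=33.0586 vs cont=31.5699 → 33.0586 [stop]  node(4,1) S=64.8694 payoff=9.5906 vs cont=13.6342 → 13.6342 [wait]  node(4,2) S=101.6400 payoff=0.0000 vs cont=2.4037 → 2.4037 [wait]  node(4,3) S=159.2537 payoff=0.0000 vs cont=0.0000 → 0.0000 [wait]  node(4,4) S=249.5251 payoff=0.0000 vs cont=0.0000 → 0.0000 [wait]  ⇒ S*(4)=41.4014
t_3: node(3,0) S=51.8236 payoff=22.6364 vs cont=23.0861 → 23.0861 [wait]  node(3,1) S=81.1993 payoff=0.0000 vs cont=7.9780 → 7.9780 [wait]  node(3,2) S=127.2263 payoff=0.0000 vs cont=1.2034 → 1.2034 [wait]  node(3,3) S=199.3434 payoff=0.0000 vs cont=0.0000 → 0.0000 [wait]  ⇒ S*(3)=-
t_2: node(2,0) S=64.8694 payoff=9.5906 vs cont=15.3821 → 15.3821 [wait]  node(2,1) S=101.6400 payoff=0.0000 vs cont=4.5709 → 4.5709 [wait]  node(2,2) S=159.2537 payoff=0.0000 vs cont=0.6025 → 0.6025 [wait]  ⇒ S*(2)=-
t_1: node(1,0) S=81.1993 payoff=0.0000 vs cont=9.8920 → 9.8920 [wait]  node(1,1) S=127.2263 payoff=0.0000 vs cont=2.5772 → 2.5772 [wait]  ⇒ S*(1)=-
t_0: node(0,0) S=101.6400 payoff=0.0000 vs cont=6.1877 → 6.1877 [wait]  ⇒ S*(0)=-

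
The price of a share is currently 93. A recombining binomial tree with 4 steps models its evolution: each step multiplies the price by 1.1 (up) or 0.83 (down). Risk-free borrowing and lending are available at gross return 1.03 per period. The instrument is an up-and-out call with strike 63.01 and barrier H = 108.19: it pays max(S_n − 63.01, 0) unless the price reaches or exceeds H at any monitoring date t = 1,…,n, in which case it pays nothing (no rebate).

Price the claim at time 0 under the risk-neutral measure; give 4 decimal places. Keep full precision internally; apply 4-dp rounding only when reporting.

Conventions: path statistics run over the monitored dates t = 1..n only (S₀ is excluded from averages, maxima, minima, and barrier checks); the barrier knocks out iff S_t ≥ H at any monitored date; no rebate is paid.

Under the martingale measure an up-move has probability p* = 0.7407; value the claim as the probability-weighted average of per-path payoffs, discounted 4 periods at R = 1.03.
Enumerate all 2^4 = 16 price paths (U = up ×1.1, D = down ×0.83); each path with k up-moves has probability p*^k·(1−p*)^(4−k).
DDDD: M=77.1900, payoff=0.0000, prob=0.004518
UDDD: M=102.3000, payoff=0.0000, prob=0.012908
DUDD: M=84.9090, payoff=0.0000, prob=0.012908
UUDD: M=112.5300, payoff=0.0000, prob=0.036881
DDUD: M=77.1900, payoff=0.0000, prob=0.012908
UDUD: M=102.3000, payoff=14.5119, prob=0.036881
DUUD: M=93.3999, payoff=14.5119, prob=0.036881
UUUD: M=123.7830, payoff=0.0000, prob=0.105374
DDDU: M=77.1900, payoff=0.0000, prob=0.012908
UDDU: M=102.3000, payoff=14.5119, prob=0.036881
DUDU: M=84.9090, payoff=14.5119, prob=0.036881
UUDU: M=112.5300, payoff=0.0000, prob=0.105374
DDUU: M=77.5219, payoff=14.5119, prob=0.036881
UDUU: M=102.7399, payoff=39.7299, prob=0.105374
DUUU: M=102.7399, payoff=39.7299, prob=0.105374
UUUU: M=136.1613, payoff=0.0000, prob=0.301068
Price = Σ prob·payoff / R^4 = 11.049045 / 1.125509 = 9.8169

price = 9.8169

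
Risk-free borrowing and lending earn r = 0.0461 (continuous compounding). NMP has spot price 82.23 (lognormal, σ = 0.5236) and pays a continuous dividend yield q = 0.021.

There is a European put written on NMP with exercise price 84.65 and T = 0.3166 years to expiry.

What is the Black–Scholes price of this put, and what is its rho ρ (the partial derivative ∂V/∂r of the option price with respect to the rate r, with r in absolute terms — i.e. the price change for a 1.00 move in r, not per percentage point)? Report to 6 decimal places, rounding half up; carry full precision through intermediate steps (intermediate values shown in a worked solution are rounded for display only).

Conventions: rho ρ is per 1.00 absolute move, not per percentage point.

σ√T = 0.5236·√0.3166 = 0.294615
d₁ = (ln(S/K) + (r−q+σ²/2)T) / (σ√T) = (ln(82.23/84.65) + (0.0461−0.021+0.5236²/2)·0.3166) / 0.294615 = (-0.029005 + 0.051346) / 0.294615 = 0.075830
d₂ = d₁ − σ√T = 0.075830 − 0.294615 = -0.218785
e^{−rT} = 0.985511
e^{−qT} = 0.993373
N(−d₁) = 0.469777,  N(−d₂) = 0.586591
Put price V = K·e^{−rT}·N(−d₂) − S·e^{−qT}·N(−d₁) = 48.935475 − 38.373781 = 10.561694
ρ = −K·T·e^{−rT}·N(−d₂) = -15.492971

price = 10.561694
ρ = -15.492971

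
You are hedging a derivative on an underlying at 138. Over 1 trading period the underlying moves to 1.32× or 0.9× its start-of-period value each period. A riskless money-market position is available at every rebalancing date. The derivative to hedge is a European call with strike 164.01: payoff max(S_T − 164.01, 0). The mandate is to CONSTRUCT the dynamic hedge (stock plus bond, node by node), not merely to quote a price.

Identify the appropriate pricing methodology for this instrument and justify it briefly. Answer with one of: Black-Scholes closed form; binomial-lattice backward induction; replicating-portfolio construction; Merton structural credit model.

Key observation: the task asks for the hedge itself — share and bond holdings at every node of the 1-period tree on spot 138 with factors 1.32/0.9 — which is exactly what the replicating-portfolio construction produces.

framework: replicating-portfolio construction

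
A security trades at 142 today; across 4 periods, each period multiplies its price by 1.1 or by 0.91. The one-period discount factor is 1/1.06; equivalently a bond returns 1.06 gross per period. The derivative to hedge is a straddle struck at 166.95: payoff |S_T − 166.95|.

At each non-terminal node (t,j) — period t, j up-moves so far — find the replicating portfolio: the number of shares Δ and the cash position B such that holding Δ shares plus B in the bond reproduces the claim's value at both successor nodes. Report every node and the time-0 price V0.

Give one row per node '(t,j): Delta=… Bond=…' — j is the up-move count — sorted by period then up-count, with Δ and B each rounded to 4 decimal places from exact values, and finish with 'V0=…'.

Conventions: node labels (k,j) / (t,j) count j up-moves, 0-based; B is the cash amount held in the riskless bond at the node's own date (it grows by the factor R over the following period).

(0,0): Delta=0.2233 Bond=-12.9571
(1,0): Delta=-0.7722 Bond=114.9011
(1,1): Delta=0.4429 Bond=-48.0374
(2,0): Delta=-1.0000 Bond=148.5849
(2,1): Delta=-0.7219 Bond=114.6512
(2,2): Delta=0.6999 Bond=-95.0718
(3,0): Delta=-1.0000 Bond=157.5000
(3,1): Delta=-1.0000 Bond=157.5000
(3,2): Delta=-0.6606 Bond=111.9384
(3,3): Delta=1.0000 Bond=-157.5000
V0=18.7516

No-arbitrage ⇒ martingale measure with p* = (R−d)/(u−d) = 0.7895.
At maturity the claim pays: V(4,0)=69.5736, V(4,1)=49.2422, V(4,2)=24.6659, V(4,3)=5.0418, V(4,4)=40.9522
Node (3,0) S=107.0071: V=(p*·49.2422+(1−p*)·69.5736)/1.06=50.4929; Δ=(49.2422−69.5736)/(117.7078−97.3764)=-1.0000; B=V−Δ·S=157.5000
Node (3,1) S=129.3492: V=(p*·24.6659+(1−p*)·49.2422)/1.06=28.1508; Δ=(24.6659−49.2422)/(142.2841−117.7078)=-1.0000; B=V−Δ·S=157.5000
Node (3,2) S=156.3562: V=(p*·5.0418+(1−p*)·24.6659)/1.06=8.6540; Δ=(5.0418−24.6659)/(171.9918−142.2841)=-0.6606; B=V−Δ·S=111.9384
Node (3,3) S=189.0020: V=(p*·40.9522+(1−p*)·5.0418)/1.06=31.5020; Δ=(40.9522−5.0418)/(207.9022−171.9918)=1.0000; B=V−Δ·S=-157.5000
Node (2,0) S=117.5902: V=(p*·28.1508+(1−p*)·50.4929)/1.06=30.9947; Δ=(28.1508−50.4929)/(129.3492−107.0071)=-1.0000; B=V−Δ·S=148.5849
Node (2,1) S=142.1420: V=(p*·8.6540+(1−p*)·28.1508)/1.06=12.0364; Δ=(8.6540−28.1508)/(156.3562−129.3492)=-0.7219; B=V−Δ·S=114.6512
Node (2,2) S=171.8200: V=(p*·31.5020+(1−p*)·8.6540)/1.06=25.1810; Δ=(31.5020−8.6540)/(189.0020−156.3562)=0.6999; B=V−Δ·S=-95.0718
Node (1,0) S=129.2200: V=(p*·12.0364+(1−p*)·30.9947)/1.06=15.1204; Δ=(12.0364−30.9947)/(142.1420−117.5902)=-0.7722; B=V−Δ·S=114.9011
Node (1,1) S=156.2000: V=(p*·25.1810+(1−p*)·12.0364)/1.06=21.1450; Δ=(25.1810−12.0364)/(171.8200−142.1420)=0.4429; B=V−Δ·S=-48.0374
Node (0,0) S=142.0000: V=(p*·21.1450+(1−p*)·15.1204)/1.06=18.7516; Δ=(21.1450−15.1204)/(156.2000−129.2200)=0.2233; B=V−Δ·S=-12.9571
Sanity check at the root: Δ(0,0)·S0 + B(0,0) reproduces V0 = 18.7516.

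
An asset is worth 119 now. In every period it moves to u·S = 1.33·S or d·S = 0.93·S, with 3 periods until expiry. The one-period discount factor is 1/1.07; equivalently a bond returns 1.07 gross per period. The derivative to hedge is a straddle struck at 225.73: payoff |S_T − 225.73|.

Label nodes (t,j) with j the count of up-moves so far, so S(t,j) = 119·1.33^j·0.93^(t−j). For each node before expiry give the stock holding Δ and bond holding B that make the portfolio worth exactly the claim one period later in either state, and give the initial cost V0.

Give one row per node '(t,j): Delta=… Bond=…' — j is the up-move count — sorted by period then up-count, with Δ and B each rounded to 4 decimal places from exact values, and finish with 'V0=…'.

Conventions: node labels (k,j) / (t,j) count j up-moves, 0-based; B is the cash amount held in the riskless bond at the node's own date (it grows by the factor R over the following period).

(0,0): Delta=-0.7562 Bond=159.0451
(1,0): Delta=-1.0000 Bond=197.1613
(1,1): Delta=-0.4396 Bond=120.0668
(2,0): Delta=-1.0000 Bond=210.9626
(2,1): Delta=-1.0000 Bond=210.9626
(2,2): Delta=0.2882 Bond=-24.7263
V0=69.0592

Since d<R<u, set p* = (R−d)/(u−d) = 0.3500; price each node as the discounted p*-expectation of its children.
At maturity the claim pays: V(3,0)=130.0115, V(3,1)=88.8423, V(3,2)=29.9658, V(3,3)=54.2338
(2,0): S=102.9231. Δ = (V_up−V_dn)/(S_up−S_dn) = (88.8423−130.0115)/(136.8877−95.7185) = -1.0000. V = [p*·88.8423 + (1−p*)·130.0115]/1.07 = 108.0395. B = V − Δ·S = 210.9626.
(2,1): S=147.1911. Δ = (V_up−V_dn)/(S_up−S_dn) = (29.9658−88.8423)/(195.7642−136.8877) = -1.0000. V = [p*·29.9658 + (1−p*)·88.8423]/1.07 = 63.7715. B = V − Δ·S = 210.9626.
(2,2): S=210.4991. Δ = (V_up−V_dn)/(S_up−S_dn) = (54.2338−29.9658)/(279.9638−195.7642) = 0.2882. V = [p*·54.2338 + (1−p*)·29.9658]/1.07 = 35.9436. B = V − Δ·S = -24.7263.
(1,0): S=110.6700. Δ = (V_up−V_dn)/(S_up−S_dn) = (63.7715−108.0395)/(147.1911−102.9231) = -1.0000. V = [p*·63.7715 + (1−p*)·108.0395]/1.07 = 86.4913. B = V − Δ·S = 197.1613.
(1,1): S=158.2700. Δ = (V_up−V_dn)/(S_up−S_dn) = (35.9436−63.7715)/(210.4991−147.1911) = -0.4396. V = [p*·35.9436 + (1−p*)·63.7715]/1.07 = 50.4970. B = V − Δ·S = 120.0668.
(0,0): S=119.0000. Δ = (V_up−V_dn)/(S_up−S_dn) = (50.4970−86.4913)/(158.2700−110.6700) = -0.7562. V = [p*·50.4970 + (1−p*)·86.4913]/1.07 = 69.0592. B = V − Δ·S = 159.0451.
Verification: the root portfolio costs Δ(0,0)·S0 + B(0,0) = 69.0592, matching V0.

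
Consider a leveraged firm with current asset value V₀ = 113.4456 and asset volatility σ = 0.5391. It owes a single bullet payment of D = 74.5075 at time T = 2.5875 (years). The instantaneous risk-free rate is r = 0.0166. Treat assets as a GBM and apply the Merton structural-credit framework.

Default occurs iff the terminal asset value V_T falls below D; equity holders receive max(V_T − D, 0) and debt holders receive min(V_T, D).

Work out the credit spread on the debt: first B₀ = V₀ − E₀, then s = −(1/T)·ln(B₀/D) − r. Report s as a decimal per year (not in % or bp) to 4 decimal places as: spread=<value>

spread=0.0839

Apply the equity-as-call identities (strike 74.5075, horizon 2.5875 years):
d₁ = [ln(V₀/D) + (r + σ²/2)T] / (σ√T)
   = [ln(113.4456/74.5075) + (0.0166 + 0.5·0.5391²)·2.5875] / (0.5391·√2.5875)
   = [0.420424 + 0.418954] / 0.867181 = 0.967938
d₂ = d₁ − σ√T = 0.967938 − 0.867181 = 0.100758
N(d₁) = 0.833462,  N(d₂) = 0.540129,  e^(−rT) = 0.957957
E₀ = V₀·N(d₁) − D·e^(−rT)·N(d₂)
   = 113.4456·0.833462 − 74.5075·0.957957·0.540129 = 56.000976
B₀ = V₀ − E₀ = 113.4456 − 56.000976 = 57.444624
spread = −(1/T)·ln(B₀/D) − r = −(1/2.5875)·ln(57.444624/74.5075) − 0.0166 = 0.08391338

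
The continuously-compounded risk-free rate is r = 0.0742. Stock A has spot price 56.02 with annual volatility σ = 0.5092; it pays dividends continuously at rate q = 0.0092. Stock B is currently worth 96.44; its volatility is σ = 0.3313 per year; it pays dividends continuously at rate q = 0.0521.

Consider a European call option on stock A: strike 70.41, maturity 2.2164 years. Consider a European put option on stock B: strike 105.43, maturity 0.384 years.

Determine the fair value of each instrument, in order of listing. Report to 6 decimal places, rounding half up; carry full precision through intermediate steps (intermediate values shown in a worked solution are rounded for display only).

[stock A call K=70.41]
σ√T = 0.5092·√2.2164 = 0.758076
d₁ = (ln(S/K) + (r−q+σ²/2)T) / (σ√T) = (ln(56.02/70.41) + (0.0742−0.0092+0.5092²/2)·2.2164) / 0.758076 = (-0.228627 + 0.431405) / 0.758076 = 0.267491
d₂ = d₁ − σ√T = 0.267491 − 0.758076 = -0.490584
e^{−rT} = 0.848354
e^{−qT} = 0.979816
N(d₁) = 0.605455,  N(d₂) = 0.311860
price = S·e^{−qT}·N(d₁) − K·e^{−rT}·N(d₂) = 33.232961 − 18.628237 = 14.604724
[stock B put K=105.43]
σ√T = 0.3313·√0.384 = 0.205299
d₁ = (ln(S/K) + (r−q+σ²/2)T) / (σ√T) = (ln(96.44/105.43) + (0.0742−0.0521+0.3313²/2)·0.384) / 0.205299 = (-0.089126 + 0.029560) / 0.205299 = -0.290142
d₂ = d₁ − σ√T = -0.290142 − 0.205299 = -0.495441
e^{−rT} = 0.971909
e^{−qT} = 0.980192
N(−d₁) = 0.614146,  N(−d₂) = 0.689856
price = K·e^{−rT}·N(−d₂) − S·e^{−qT}·N(−d₁) = 70.688401 − 58.055093 = 12.633308

price(stock A call K=70.41) = 14.604724
price(stock B put K=105.43) = 12.633308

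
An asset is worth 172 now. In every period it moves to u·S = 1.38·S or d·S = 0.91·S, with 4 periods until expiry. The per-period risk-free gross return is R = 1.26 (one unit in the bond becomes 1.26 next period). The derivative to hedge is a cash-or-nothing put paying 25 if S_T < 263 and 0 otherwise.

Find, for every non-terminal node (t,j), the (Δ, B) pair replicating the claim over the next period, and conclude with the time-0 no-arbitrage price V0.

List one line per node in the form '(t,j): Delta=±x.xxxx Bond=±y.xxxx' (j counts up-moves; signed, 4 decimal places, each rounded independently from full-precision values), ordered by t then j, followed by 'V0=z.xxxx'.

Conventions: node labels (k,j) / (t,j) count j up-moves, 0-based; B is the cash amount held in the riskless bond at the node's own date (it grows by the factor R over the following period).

(0,0): Delta=-0.0225 Bond=4.4064
(1,0): Delta=-0.0814 Bond=14.7685
(1,1): Delta=-0.0092 Bond=2.3921
(2,0): Delta=-0.2207 Bond=38.4516
(2,1): Delta=-0.0499 Bond=11.8049
(2,2): Delta=0.0000 Bond=0.0000
(3,0): Delta=0.0000 Bond=19.8413
(3,1): Delta=-0.2706 Bond=58.2573
(3,2): Delta=0.0000 Bond=0.0000
(3,3): Delta=0.0000 Bond=0.0000
V0=0.5339

Risk-neutral probability p* = (R−d)/(u−d) = (1.26−0.91)/(1.38−0.91) = 0.7447.
Terminal payoffs: V(4,0)=25.0000, V(4,1)=25.0000, V(4,2)=0.0000, V(4,3)=0.0000, V(4,4)=0.0000
  t=3,j=0: stock 129.6142 → up 178.8676 (V=25.0000), down 117.9489 (V=25.0000). Price 19.8413; hedge Δ=0.0000, bond B=19.8413.
  t=3,j=1: stock 196.5578 → up 271.2498 (V=0.0000), down 178.8676 (V=25.0000). Price 5.0659; hedge Δ=-0.2706, bond B=58.2573.
  t=3,j=2: stock 298.0767 → up 411.3458 (V=0.0000), down 271.2498 (V=0.0000). Price 0.0000; hedge Δ=0.0000, bond B=0.0000.
  t=3,j=3: stock 452.0284 → up 623.7992 (V=0.0000), down 411.3458 (V=0.0000). Price 0.0000; hedge Δ=0.0000, bond B=0.0000.
  t=2,j=0: stock 142.4332 → up 196.5578 (V=5.0659), down 129.6142 (V=19.8413). Price 7.0145; hedge Δ=-0.2207, bond B=38.4516.
  t=2,j=1: stock 215.9976 → up 298.0767 (V=0.0000), down 196.5578 (V=5.0659). Price 1.0265; hedge Δ=-0.0499, bond B=11.8049.
  t=2,j=2: stock 327.5568 → up 452.0284 (V=0.0000), down 298.0767 (V=0.0000). Price 0.0000; hedge Δ=0.0000, bond B=0.0000.
  t=1,j=0: stock 156.5200 → up 215.9976 (V=1.0265), down 142.4332 (V=7.0145). Price 2.0281; hedge Δ=-0.0814, bond B=14.7685.
  t=1,j=1: stock 237.3600 → up 327.5568 (V=0.0000), down 215.9976 (V=1.0265). Price 0.2080; hedge Δ=-0.0092, bond B=2.3921.
  t=0,j=0: stock 172.0000 → up 237.3600 (V=0.2080), down 156.5200 (V=2.0281). Price 0.5339; hedge Δ=-0.0225, bond B=4.4064.
Check: Δ(0,0)·S0 + B(0,0) = 0.5339 = V0.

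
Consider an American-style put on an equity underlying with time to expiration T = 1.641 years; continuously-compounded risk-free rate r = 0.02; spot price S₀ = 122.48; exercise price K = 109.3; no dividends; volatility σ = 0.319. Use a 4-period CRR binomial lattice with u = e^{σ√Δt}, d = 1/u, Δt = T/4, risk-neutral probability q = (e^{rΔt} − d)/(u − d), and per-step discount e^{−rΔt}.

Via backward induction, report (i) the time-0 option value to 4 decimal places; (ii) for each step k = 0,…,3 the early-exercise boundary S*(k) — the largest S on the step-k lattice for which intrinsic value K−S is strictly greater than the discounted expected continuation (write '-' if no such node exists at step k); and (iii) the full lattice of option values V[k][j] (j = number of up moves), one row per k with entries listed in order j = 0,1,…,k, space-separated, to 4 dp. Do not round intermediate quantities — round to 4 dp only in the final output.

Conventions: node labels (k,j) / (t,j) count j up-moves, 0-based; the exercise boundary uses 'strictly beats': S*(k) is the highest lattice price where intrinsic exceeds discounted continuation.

price = 11.9560
boundary = - - - 66.3525
tree:
11.9560
19.1068 4.0738
29.4504 7.7368 0.0000
42.9475 14.6936 0.0000 0.0000
55.2094 27.9058 0.0000 0.0000 0.0000

Δt=0.41025  u=1.22669  d=0.81520  q=0.46912  discount=0.99183
step 4 (expiry): payoffs max(K−S,0) = 55.2094 27.9058 0.0000 0.0000 0.0000
step 3: (k=3,j=0): S=66.3525, K−S=42.9475, hold=42.0543 ⇒ V=42.9475 exercise | (k=3,j=1): S=99.8457, K−S=9.4543, hold=14.6936 ⇒ V=14.6936 continue | (k=3,j=2): S=150.2454, K−S=0.0000, hold=0.0000 ⇒ V=0.0000 continue | (k=3,j=3): S=226.0856, K−S=0.0000, hold=0.0000 ⇒ V=0.0000 continue  boundary S*=66.3525
step 2: (k=2,j=0): S=81.3942, K−S=27.9058, hold=29.4504 ⇒ V=29.4504 continue | (k=2,j=1): S=122.4800, K−S=0.0000, hold=7.7368 ⇒ V=7.7368 continue | (k=2,j=2): S=184.3049, K−S=0.0000, hold=0.0000 ⇒ V=0.0000 continue  boundary S*=-
step 1: (k=1,j=0): S=99.8457, K−S=9.4543, hold=19.1068 ⇒ V=19.1068 continue | (k=1,j=1): S=150.2454, K−S=0.0000, hold=4.0738 ⇒ V=4.0738 continue  boundary S*=-
step 0: (k=0,j=0): S=122.4800, K−S=0.0000, hold=11.9560 ⇒ V=11.9560 continue  boundary S*=-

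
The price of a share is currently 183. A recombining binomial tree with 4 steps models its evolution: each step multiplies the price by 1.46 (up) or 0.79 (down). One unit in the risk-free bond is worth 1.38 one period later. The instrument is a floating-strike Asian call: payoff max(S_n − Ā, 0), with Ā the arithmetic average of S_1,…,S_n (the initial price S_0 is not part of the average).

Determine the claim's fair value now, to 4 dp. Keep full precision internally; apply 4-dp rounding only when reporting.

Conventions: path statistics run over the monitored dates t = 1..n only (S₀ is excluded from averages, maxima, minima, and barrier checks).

Risk-neutral up-probability p* = (R−d)/(u−d) = (1.38−0.79)/(1.46−0.79) = 0.8806; the claim prices as the p*-weighted sum of path payoffs discounted by R^4.
Enumerate all 2^4 = 16 price paths (U = up ×1.46, D = down ×0.79); each path with k up-moves has probability p*^k·(1−p*)^(4−k).
DDDD: Ā=105.0713, payoff=0.0000, prob=0.000203
UDDD: Ā=194.1823, payoff=0.0000, prob=0.001499
DUDD: Ā=163.5298, payoff=0.0000, prob=0.001499
UUDD: Ā=302.2197, payoff=0.0000, prob=0.011056
DDUD: Ā=139.3144, payoff=0.0000, prob=0.001499
UDUD: Ā=257.4671, payoff=0.0000, prob=0.011056
DUUD: Ā=226.8146, payoff=16.6361, prob=0.011056
UUUD: Ā=419.1763, payoff=30.7452, prob=0.081536
DDDU: Ā=120.1841, payoff=11.5460, prob=0.001499
UDDU: Ā=222.1125, payoff=21.3382, prob=0.011056
DUDU: Ā=191.4600, payoff=51.9907, prob=0.011056
UUDU: Ā=353.8374, payoff=96.0841, prob=0.081536
DDUU: Ā=167.2445, payoff=76.2062, prob=0.011056
UDUU: Ā=309.0848, payoff=140.8367, prob=0.081536
DUUU: Ā=278.4323, payoff=171.4892, prob=0.081536
UUUU: Ā=514.5710, payoff=316.9295, prob=0.601324
Price = Σ prob·payoff / R^4 = 228.238603 / 3.626739 = 62.9322

price = 62.9322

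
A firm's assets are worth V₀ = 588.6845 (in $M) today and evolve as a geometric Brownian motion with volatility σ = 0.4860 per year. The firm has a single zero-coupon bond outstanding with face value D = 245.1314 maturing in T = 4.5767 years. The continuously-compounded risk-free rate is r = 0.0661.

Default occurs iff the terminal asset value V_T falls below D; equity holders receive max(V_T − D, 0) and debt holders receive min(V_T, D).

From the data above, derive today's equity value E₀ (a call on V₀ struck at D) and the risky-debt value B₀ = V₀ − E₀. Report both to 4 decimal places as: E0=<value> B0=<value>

Equity is a call on the firm's assets struck at D = 245.1314:
d₁ = [ln(V₀/D) + (r + σ²/2)T] / (σ√T)
   = [ln(588.6845/245.1314) + (0.0661 + 0.5·0.4860²)·4.5767] / (0.4860·√4.5767)
   = [0.876096 + 0.843019] / 1.039711 = 1.653455
d₂ = d₁ − σ√T = 1.653455 − 1.039711 = 0.613745
N(d₁) = 0.950881,  N(d₂) = 0.730308,  e^(−rT) = 0.738954
E₀ = V₀·N(d₁) − D·e^(−rT)·N(d₂)
   = 588.6845·0.950881 − 245.1314·0.738954·0.730308 = 427.480282
B₀ = V₀ − E₀ = 588.6845 − 427.480282 = 161.204218

E0=427.4803 B0=161.2042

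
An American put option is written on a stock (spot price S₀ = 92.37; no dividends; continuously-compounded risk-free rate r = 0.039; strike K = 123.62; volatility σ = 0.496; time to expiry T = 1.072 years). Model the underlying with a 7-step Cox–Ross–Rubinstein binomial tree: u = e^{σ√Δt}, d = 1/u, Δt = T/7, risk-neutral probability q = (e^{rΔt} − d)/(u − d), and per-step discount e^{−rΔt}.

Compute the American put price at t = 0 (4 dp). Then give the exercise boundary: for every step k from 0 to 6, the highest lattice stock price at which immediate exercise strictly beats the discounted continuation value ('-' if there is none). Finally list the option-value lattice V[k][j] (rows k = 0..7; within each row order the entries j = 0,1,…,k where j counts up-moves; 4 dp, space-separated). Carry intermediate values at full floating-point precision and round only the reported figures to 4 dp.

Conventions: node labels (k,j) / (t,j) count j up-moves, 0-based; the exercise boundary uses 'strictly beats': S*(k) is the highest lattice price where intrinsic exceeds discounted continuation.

Δt=0.15314, u=1.21422, d=0.82357, q=0.46696, disc=e^(-rΔt)=0.99405
k=7 terminal: V=max(K-S,0) → 99.8817 88.6220 72.0213 47.5465 11.4625 0.0000 0.0000 0.0000
k=6: j=0 S=28.8235 intr=94.7965 cont=94.0604 V=94.7965[EX]; j=1 S=42.4953 intr=81.1247 cont=80.3885 V=81.1247[EX]; j=2 S=62.6522 intr=60.9678 cont=60.2317 V=60.9678[EX]; j=3 S=92.3700 intr=31.2500 cont=30.5139 V=31.2500[EX]; j=4 S=136.1839 intr=0.0000 cont=6.0736 V=6.0736[hold]; j=5 S=200.7801 intr=0.0000 cont=0.0000 V=0.0000[hold]; j=6 S=296.0163 intr=0.0000 cont=0.0000 V=0.0000[hold]  S*(6)=92.3700
k=5: j=0 S=34.9980 intr=88.6220 cont=87.8858 V=88.6220[EX]; j=1 S=51.5987 intr=72.0213 cont=71.2852 V=72.0213[EX]; j=2 S=76.0735 intr=47.5465 cont=46.8104 V=47.5465[EX]; j=3 S=112.1575 intr=11.4625 cont=19.3775 V=19.3775[hold]; j=4 S=165.3573 intr=0.0000 cont=3.2182 V=3.2182[hold]; j=5 S=243.7913 intr=0.0000 cont=0.0000 V=0.0000[hold]  S*(5)=76.0735
k=4: j=0 S=42.4953 intr=81.1247 cont=80.3885 V=81.1247[EX]; j=1 S=62.6522 intr=60.9678 cont=60.2317 V=60.9678[EX]; j=2 S=92.3700 intr=31.2500 cont=34.1879 V=34.1879[hold]; j=3 S=136.1839 intr=0.0000 cont=11.7613 V=11.7613[hold]; j=4 S=200.7801 intr=0.0000 cont=1.7052 V=1.7052[hold]  S*(4)=62.6522
k=3: j=0 S=51.5987 intr=72.0213 cont=71.2852 V=72.0213[EX]; j=1 S=76.0735 intr=47.5465 cont=48.1741 V=48.1741[hold]; j=2 S=112.1575 intr=11.4625 cont=23.5743 V=23.5743[hold]; j=3 S=165.3573 intr=0.0000 cont=7.0234 V=7.0234[hold]  S*(3)=51.5987
k=2: j=0 S=62.6522 intr=60.9678 cont=60.5230 V=60.9678[EX]; j=1 S=92.3700 intr=31.2500 cont=36.4685 V=36.4685[hold]; j=2 S=136.1839 intr=0.0000 cont=15.7513 V=15.7513[hold]  S*(2)=62.6522
k=1: j=0 S=76.0735 intr=47.5465 cont=49.2327 V=49.2327[hold]; j=1 S=112.1575 intr=11.4625 cont=26.6348 V=26.6348[hold]  S*(1)=-
k=0: j=0 S=92.3700 intr=31.2500 cont=38.4500 V=38.4500[hold]  S*(0)=-

price = 38.4500
boundary = - - 62.6522 51.5987 62.6522 76.0735 92.3700
tree:
38.4500
49.2327 26.6348
60.9678 36.4685 15.7513
72.0213 48.1741 23.5743 7.0234
81.1247 60.9678 34.1879 11.7613 1.7052
88.6220 72.0213 47.5465 19.3775 3.2182 0.0000
94.7965 81.1247 60.9678 31.2500 6.0736 0.0000 0.0000
99.8817 88.6220 72.0213 47.5465 11.4625 0.0000 0.0000 0.0000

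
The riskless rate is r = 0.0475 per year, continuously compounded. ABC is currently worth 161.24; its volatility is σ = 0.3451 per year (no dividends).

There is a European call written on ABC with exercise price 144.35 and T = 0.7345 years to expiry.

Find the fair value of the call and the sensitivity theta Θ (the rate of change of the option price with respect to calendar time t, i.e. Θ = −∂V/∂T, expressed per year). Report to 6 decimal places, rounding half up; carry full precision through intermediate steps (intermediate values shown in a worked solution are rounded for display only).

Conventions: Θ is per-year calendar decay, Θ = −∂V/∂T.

σ√T = 0.3451·√0.7345 = 0.295761
d₁ = (ln(S/K) + (r+σ²/2)T) / (σ√T) = (ln(161.24/144.35) + (0.0475+0.3451²/2)·0.7345) / 0.295761 = (0.110653 + 0.078626) / 0.295761 = 0.639973
d₂ = d₁ − σ√T = 0.639973 − 0.295761 = 0.344212
e^{−rT} = 0.965713
N(d₁) = 0.738905,  N(d₂) = 0.634657
Call price V = S·N(d₁) − K·e^{−rT}·N(d₂) = 119.141034 − 88.471544 = 30.669490
φ(d₁) = (1/√(2π))·e^{−d₁²/2} = 0.325068
Θ = −S·φ(d₁)·σ/(2√T) − r·K·e^{−rT}·N(d₂) = −10.552756 − 4.202398 = -14.755154

price = 30.669490
Θ = -14.755154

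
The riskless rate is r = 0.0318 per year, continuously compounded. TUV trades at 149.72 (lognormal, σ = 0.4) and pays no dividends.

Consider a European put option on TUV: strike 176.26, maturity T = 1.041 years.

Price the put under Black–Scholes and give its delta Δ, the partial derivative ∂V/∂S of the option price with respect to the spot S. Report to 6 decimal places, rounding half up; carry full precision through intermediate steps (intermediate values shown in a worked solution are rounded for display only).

price = 37.574569
Δ = -0.545657

σ√T = 0.4·√1.041 = 0.408118
d₁ = (ln(S/K) + (r+σ²/2)T) / (σ√T) = (ln(149.72/176.26) + (0.0318+0.4²/2)·1.041) / 0.408118 = (-0.163193 + 0.116384) / 0.408118 = -0.114696
d₂ = d₁ − σ√T = -0.114696 − 0.408118 = -0.522814
e^{−rT} = 0.967438
N(−d₁) = 0.545657,  N(−d₂) = 0.699448
Put price V = K·e^{−rT}·N(−d₂) − S·N(−d₁) = 119.270334 − 81.695765 = 37.574569
Δ = −N(−d₁) = -0.545657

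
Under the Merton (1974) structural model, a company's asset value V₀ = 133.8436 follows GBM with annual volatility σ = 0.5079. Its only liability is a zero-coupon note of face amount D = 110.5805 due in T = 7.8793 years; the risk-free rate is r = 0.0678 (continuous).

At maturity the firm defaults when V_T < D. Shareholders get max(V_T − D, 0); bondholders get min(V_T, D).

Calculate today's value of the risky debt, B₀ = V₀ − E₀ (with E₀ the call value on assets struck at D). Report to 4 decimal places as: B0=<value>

B0=42.0138

Apply the equity-as-call identities (strike 110.5805, horizon 7.8793 years):
d₁ = [ln(V₀/D) + (r + σ²/2)T] / (σ√T)
   = [ln(133.8436/110.5805) + (0.0678 + 0.5·0.5079²)·7.8793] / (0.5079·√7.8793)
   = [0.190928 + 1.550498] / 1.425680 = 1.221471
d₂ = d₁ − σ√T = 1.221471 − 1.425680 = -0.204209
N(d₁) = 0.889046,  N(d₂) = 0.419095,  e^(−rT) = 0.586128
E₀ = V₀·N(d₁) − D·e^(−rT)·N(d₂)
   = 133.8436·0.889046 − 110.5805·0.586128·0.419095 = 91.829751
B₀ = V₀ − E₀ = 133.8436 − 91.829751 = 42.013849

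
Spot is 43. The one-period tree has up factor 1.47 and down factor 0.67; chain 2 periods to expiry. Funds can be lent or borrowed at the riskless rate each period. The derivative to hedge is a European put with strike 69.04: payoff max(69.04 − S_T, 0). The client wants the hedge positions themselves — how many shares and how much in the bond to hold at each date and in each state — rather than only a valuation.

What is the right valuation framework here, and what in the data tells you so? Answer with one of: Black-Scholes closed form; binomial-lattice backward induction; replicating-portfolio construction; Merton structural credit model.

framework: replicating-portfolio construction

Key observation: since the answer must list Δ and B at each node of the 1.47/0.67 lattice on 43, the replicating-portfolio method — solving the two-state system at every node — is the one that applies.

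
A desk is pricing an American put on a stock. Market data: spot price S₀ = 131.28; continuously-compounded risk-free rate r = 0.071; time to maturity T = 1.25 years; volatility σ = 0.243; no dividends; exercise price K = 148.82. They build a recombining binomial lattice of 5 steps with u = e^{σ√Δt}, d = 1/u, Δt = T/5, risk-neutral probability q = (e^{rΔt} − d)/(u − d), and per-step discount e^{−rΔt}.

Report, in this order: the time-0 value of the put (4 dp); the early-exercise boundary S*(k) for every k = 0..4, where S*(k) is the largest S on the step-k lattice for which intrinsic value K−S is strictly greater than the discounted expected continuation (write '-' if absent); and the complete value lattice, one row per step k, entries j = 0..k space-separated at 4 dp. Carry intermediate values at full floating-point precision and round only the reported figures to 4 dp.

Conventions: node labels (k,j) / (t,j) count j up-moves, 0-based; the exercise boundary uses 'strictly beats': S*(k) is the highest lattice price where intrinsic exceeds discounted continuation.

Δt=0.25000  u=1.12919  d=0.88559  q=0.54318  discount=0.98241
step 5 (expiry): payoffs max(K−S,0) = 77.3103 57.6403 32.5596 0.5800 0.0000 0.0000
step 4: (k=4,j=0): S=80.7479, K−S=68.0721, hold=65.4538 ⇒ V=68.0721 exercise | (k=4,j=1): S=102.9592, K−S=45.8608, hold=43.2426 ⇒ V=45.8608 exercise | (k=4,j=2): S=131.2800, K−S=17.5400, hold=14.9218 ⇒ V=17.5400 exercise | (k=4,j=3): S=167.3910, K−S=0.0000, hold=0.2603 ⇒ V=0.2603 continue | (k=4,j=4): S=213.4350, K−S=0.0000, hold=0.0000 ⇒ V=0.0000 continue  boundary S*=131.2800
step 3: (k=3,j=0): S=91.1797, K−S=57.6403, hold=55.0220 ⇒ V=57.6403 exercise | (k=3,j=1): S=116.2604, K−S=32.5596, hold=29.9414 ⇒ V=32.5596 exercise | (k=3,j=2): S=148.2400, K−S=0.5800, hold=8.0106 ⇒ V=8.0106 continue | (k=3,j=3): S=189.0161, K−S=0.0000, hold=0.1168 ⇒ V=0.1168 continue  boundary S*=116.2604
step 2: (k=2,j=0): S=102.9592, K−S=45.8608, hold=43.2426 ⇒ V=45.8608 exercise | (k=2,j=1): S=131.2800, K−S=17.5400, hold=18.8869 ⇒ V=18.8869 continue | (k=2,j=2): S=167.3910, K−S=0.0000, hold=3.6574 ⇒ V=3.6574 continue  boundary S*=102.9592
step 1: (k=1,j=0): S=116.2604, K−S=32.5596, hold=30.6601 ⇒ V=32.5596 exercise | (k=1,j=1): S=148.2400, K−S=0.5800, hold=10.4278 ⇒ V=10.4278 continue  boundary S*=116.2604
step 0: (k=0,j=0): S=131.2800, K−S=17.5400, hold=20.1767 ⇒ V=20.1767 continue  boundary S*=-

price = 20.1767
boundary = - 116.2604 102.9592 116.2604 131.2800
tree:
20.1767
32.5596 10.4278
45.8608 18.8869 3.6574
57.6403 32.5596 8.0106 0.1168
68.0721 45.8608 17.5400 0.2603 0.0000
77.3103 57.6403 32.5596 0.5800 0.0000 0.0000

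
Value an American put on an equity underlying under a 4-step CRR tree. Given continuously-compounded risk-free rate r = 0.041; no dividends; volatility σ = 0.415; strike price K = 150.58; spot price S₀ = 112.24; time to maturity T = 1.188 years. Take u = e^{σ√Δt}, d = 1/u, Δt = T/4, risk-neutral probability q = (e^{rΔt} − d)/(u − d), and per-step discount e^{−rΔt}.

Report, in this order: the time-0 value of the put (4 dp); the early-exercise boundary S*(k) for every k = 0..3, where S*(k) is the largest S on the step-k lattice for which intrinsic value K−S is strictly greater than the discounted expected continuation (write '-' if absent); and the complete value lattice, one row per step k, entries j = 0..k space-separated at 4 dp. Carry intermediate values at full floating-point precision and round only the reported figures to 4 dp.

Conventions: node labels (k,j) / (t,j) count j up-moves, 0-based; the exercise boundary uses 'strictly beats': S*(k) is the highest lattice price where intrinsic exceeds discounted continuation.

price = 44.2341
boundary = - 89.5211 71.4008 89.5211
tree:
44.2341
61.0589 26.4553
79.1792 41.2581 10.4886
93.6317 61.0589 20.0533 0.0000
105.1589 79.1792 38.3400 0.0000 0.0000

Δt=0.29700, u=1.25378, d=0.79759, q=0.47055, disc=e^(-rΔt)=0.98790
k=4 terminal: V=max(K-S,0) → 105.1589 79.1792 38.3400 0.0000 0.0000
k=3: j=0 S=56.9483 intr=93.6317 cont=91.8093 V=93.6317[EX]; j=1 S=89.5211 intr=61.0589 cont=59.2364 V=61.0589[EX]; j=2 S=140.7246 intr=9.8554 cont=20.0533 V=20.0533[hold]; j=3 S=221.2152 intr=0.0000 cont=0.0000 V=0.0000[hold]  S*(3)=89.5211
k=2: j=0 S=71.4008 intr=79.1792 cont=77.3567 V=79.1792[EX]; j=1 S=112.2400 intr=38.3400 cont=41.2581 V=41.2581[hold]; j=2 S=176.4382 intr=0.0000 cont=10.4886 V=10.4886[hold]  S*(2)=71.4008
k=1: j=0 S=89.5211 intr=61.0589 cont=60.5929 V=61.0589[EX]; j=1 S=140.7246 intr=9.8554 cont=26.4553 V=26.4553[hold]  S*(1)=89.5211
k=0: j=0 S=112.2400 intr=38.3400 cont=44.2341 V=44.2341[hold]  S*(0)=-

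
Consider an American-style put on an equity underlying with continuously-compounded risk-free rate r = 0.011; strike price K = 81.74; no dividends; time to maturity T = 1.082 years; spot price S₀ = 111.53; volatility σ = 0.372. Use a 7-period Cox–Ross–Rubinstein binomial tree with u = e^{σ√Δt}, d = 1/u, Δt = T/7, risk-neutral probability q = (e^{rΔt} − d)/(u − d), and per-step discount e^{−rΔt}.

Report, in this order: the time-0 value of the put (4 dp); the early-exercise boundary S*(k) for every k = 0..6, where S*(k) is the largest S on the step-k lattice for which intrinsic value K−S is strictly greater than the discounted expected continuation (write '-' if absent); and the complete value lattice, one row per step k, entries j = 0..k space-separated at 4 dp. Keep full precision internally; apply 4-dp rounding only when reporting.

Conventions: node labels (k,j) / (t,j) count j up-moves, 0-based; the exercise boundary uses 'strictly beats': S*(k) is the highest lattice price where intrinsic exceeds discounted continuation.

Δt=0.15457, u=1.15749, d=0.86394, q=0.46930, disc=e^(-rΔt)=0.99830
k=7 terminal: V=max(K-S,0) → 41.6745 28.0609 9.8216 0.0000 0.0000 0.0000 0.0000 0.0000
k=6: j=0 S=46.3754 intr=35.3646 cont=35.2257 V=35.3646[EX]; j=1 S=62.1330 intr=19.6070 cont=19.4681 V=19.6070[EX]; j=2 S=83.2448 intr=0.0000 cont=5.2035 V=5.2035[hold]; j=3 S=111.5300 intr=0.0000 cont=0.0000 V=0.0000[hold]; j=4 S=149.4260 intr=0.0000 cont=0.0000 V=0.0000[hold]; j=5 S=200.1985 intr=0.0000 cont=0.0000 V=0.0000[hold]; j=6 S=268.2226 intr=0.0000 cont=0.0000 V=0.0000[hold]  S*(6)=62.1330
k=5: j=0 S=53.6791 intr=28.0609 cont=27.9220 V=28.0609[EX]; j=1 S=71.9184 intr=9.8216 cont=12.8256 V=12.8256[hold]; j=2 S=96.3550 intr=0.0000 cont=2.7568 V=2.7568[hold]; j=3 S=129.0949 intr=0.0000 cont=0.0000 V=0.0000[hold]; j=4 S=172.9591 intr=0.0000 cont=0.0000 V=0.0000[hold]; j=5 S=231.7278 intr=0.0000 cont=0.0000 V=0.0000[hold]  S*(5)=53.6791
k=4: j=0 S=62.1330 intr=19.6070 cont=20.8755 V=20.8755[hold]; j=1 S=83.2448 intr=0.0000 cont=8.0866 V=8.0866[hold]; j=2 S=111.5300 intr=0.0000 cont=1.4606 V=1.4606[hold]; j=3 S=149.4260 intr=0.0000 cont=0.0000 V=0.0000[hold]; j=4 S=200.1985 intr=0.0000 cont=0.0000 V=0.0000[hold]  S*(4)=-
k=3: j=0 S=71.9184 intr=9.8216 cont=14.8484 V=14.8484[hold]; j=1 S=96.3550 intr=0.0000 cont=4.9685 V=4.9685[hold]; j=2 S=129.0949 intr=0.0000 cont=0.7738 V=0.7738[hold]; j=3 S=172.9591 intr=0.0000 cont=0.0000 V=0.0000[hold]  S*(3)=-
k=2: j=0 S=83.2448 intr=0.0000 cont=10.1944 V=10.1944[hold]; j=1 S=111.5300 intr=0.0000 cont=2.9949 V=2.9949[hold]; j=2 S=149.4260 intr=0.0000 cont=0.4100 V=0.4100[hold]  S*(2)=-
k=1: j=0 S=96.3550 intr=0.0000 cont=6.8041 V=6.8041[hold]; j=1 S=129.0949 intr=0.0000 cont=1.7787 V=1.7787[hold]  S*(1)=-
k=0: j=0 S=111.5300 intr=0.0000 cont=4.4382 V=4.4382[hold]  S*(0)=-

price = 4.4382
boundary = - - - - - 53.6791 62.1330
tree:
4.4382
6.8041 1.7787
10.1944 2.9949 0.4100
14.8484 4.9685 0.7738 0.0000
20.8755 8.0866 1.4606 0.0000 0.0000
28.0609 12.8256 2.7568 0.0000 0.0000 0.0000
35.3646 19.6070 5.2035 0.0000 0.0000 0.0000 0.0000
41.6745 28.0609 9.8216 0.0000 0.0000 0.0000 0.0000 0.0000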